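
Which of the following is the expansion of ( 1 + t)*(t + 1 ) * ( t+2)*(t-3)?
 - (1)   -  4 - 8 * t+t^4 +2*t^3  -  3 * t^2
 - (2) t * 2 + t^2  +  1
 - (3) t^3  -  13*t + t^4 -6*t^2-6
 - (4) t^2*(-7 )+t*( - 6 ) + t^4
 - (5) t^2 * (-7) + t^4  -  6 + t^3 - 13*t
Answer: 5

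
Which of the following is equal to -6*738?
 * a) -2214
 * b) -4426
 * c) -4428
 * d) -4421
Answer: c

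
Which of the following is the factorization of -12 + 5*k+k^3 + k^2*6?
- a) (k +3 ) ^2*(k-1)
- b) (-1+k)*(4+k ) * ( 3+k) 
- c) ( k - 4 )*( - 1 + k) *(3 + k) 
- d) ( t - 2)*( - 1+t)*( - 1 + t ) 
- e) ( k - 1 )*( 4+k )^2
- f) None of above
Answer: b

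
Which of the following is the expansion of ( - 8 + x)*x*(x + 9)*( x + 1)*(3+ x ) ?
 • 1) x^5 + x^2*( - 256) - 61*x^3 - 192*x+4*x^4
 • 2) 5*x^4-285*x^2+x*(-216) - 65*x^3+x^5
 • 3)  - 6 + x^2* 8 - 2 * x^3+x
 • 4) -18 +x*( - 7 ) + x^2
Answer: 2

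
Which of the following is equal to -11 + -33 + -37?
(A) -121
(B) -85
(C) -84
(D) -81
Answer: D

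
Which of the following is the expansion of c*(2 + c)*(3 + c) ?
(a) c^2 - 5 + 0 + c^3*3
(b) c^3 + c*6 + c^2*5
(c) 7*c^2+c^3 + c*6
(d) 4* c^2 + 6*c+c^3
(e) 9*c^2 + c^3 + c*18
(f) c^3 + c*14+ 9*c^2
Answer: b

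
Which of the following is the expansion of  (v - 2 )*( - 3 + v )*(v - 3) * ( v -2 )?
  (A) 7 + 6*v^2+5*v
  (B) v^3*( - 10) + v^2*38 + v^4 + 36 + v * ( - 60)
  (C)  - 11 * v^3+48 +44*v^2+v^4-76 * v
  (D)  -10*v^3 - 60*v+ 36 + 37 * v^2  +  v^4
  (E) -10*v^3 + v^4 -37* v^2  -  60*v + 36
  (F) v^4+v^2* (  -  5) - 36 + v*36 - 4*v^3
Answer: D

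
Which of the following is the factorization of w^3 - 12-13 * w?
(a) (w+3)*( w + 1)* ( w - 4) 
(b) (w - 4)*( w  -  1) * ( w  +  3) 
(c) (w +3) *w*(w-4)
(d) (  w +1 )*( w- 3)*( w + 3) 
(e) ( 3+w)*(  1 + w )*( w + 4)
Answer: a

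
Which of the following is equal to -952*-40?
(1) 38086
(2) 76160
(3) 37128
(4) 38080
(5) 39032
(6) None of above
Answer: 4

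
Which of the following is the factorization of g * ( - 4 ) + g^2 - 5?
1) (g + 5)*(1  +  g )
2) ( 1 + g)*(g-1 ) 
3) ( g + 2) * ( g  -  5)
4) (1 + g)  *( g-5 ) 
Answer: 4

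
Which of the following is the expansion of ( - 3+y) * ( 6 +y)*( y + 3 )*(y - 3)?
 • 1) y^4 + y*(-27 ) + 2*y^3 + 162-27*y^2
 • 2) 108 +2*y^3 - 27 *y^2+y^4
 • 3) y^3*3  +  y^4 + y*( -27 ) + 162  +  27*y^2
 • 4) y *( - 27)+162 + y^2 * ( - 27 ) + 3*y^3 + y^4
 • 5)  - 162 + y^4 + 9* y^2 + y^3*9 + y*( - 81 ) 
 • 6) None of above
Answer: 4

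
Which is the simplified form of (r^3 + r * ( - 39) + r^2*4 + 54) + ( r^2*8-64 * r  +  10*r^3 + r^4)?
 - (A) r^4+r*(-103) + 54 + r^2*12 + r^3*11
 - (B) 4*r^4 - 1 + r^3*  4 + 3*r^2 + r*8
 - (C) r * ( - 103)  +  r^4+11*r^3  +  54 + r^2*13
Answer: A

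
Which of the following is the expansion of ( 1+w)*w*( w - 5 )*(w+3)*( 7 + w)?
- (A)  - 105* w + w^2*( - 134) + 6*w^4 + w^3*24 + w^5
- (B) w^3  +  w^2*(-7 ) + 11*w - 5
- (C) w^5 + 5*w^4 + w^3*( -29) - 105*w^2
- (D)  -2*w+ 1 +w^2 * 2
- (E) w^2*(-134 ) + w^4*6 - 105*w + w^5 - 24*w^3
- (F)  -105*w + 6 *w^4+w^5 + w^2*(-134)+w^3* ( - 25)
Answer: E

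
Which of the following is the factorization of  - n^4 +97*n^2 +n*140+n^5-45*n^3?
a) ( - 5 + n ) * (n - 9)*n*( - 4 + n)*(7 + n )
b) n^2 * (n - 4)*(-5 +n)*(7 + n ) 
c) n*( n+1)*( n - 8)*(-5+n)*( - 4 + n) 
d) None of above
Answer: d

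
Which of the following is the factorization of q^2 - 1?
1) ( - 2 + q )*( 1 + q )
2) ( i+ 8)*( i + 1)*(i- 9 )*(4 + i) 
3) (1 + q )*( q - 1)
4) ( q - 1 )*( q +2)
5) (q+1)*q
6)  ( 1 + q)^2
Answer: 3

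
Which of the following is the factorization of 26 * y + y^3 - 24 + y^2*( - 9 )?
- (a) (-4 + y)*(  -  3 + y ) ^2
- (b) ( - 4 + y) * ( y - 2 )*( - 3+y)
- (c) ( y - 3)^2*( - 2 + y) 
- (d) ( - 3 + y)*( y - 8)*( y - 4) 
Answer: b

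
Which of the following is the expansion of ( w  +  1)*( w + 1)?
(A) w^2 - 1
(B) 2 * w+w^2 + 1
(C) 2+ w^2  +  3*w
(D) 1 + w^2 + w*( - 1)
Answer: B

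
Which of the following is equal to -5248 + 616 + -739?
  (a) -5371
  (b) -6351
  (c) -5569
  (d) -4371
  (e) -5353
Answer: a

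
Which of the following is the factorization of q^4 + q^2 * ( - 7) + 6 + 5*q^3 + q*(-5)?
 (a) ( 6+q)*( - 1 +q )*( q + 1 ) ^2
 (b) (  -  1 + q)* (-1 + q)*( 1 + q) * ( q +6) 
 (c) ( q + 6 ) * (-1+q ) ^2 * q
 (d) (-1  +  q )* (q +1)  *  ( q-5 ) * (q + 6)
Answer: b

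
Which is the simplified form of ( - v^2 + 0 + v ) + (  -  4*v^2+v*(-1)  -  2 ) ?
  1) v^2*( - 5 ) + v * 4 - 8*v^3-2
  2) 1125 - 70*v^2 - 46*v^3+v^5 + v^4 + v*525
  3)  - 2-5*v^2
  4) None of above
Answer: 3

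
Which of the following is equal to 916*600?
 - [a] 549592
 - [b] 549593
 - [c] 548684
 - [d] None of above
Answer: d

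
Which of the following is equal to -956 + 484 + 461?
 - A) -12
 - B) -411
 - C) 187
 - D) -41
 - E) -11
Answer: E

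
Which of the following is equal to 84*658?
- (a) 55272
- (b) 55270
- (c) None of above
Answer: a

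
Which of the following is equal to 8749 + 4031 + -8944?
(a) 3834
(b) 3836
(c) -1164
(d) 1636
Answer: b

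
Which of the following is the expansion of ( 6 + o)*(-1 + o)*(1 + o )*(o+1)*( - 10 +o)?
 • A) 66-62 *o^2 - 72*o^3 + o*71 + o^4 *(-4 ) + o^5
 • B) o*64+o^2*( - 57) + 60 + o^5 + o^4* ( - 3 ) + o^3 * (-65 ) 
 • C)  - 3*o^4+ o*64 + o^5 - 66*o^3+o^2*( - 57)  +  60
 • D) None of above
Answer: B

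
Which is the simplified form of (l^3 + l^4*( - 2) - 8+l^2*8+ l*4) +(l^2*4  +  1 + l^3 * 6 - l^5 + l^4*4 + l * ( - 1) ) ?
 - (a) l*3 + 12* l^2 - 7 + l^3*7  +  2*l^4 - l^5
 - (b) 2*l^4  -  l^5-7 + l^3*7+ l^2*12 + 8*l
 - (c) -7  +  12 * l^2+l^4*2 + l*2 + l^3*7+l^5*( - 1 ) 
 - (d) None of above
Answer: a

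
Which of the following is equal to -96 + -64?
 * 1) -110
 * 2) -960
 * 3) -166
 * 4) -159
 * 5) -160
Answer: 5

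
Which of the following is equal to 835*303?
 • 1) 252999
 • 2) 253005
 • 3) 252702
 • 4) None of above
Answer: 2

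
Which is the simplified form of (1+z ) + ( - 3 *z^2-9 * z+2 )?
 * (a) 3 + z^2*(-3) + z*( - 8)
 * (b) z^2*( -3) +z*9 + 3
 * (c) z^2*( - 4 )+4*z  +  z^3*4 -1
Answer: a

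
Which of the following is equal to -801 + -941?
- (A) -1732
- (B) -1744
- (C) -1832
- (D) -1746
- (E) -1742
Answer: E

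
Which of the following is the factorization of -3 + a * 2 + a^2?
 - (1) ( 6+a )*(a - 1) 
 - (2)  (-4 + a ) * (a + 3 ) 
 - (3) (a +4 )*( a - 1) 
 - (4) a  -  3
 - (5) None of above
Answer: 5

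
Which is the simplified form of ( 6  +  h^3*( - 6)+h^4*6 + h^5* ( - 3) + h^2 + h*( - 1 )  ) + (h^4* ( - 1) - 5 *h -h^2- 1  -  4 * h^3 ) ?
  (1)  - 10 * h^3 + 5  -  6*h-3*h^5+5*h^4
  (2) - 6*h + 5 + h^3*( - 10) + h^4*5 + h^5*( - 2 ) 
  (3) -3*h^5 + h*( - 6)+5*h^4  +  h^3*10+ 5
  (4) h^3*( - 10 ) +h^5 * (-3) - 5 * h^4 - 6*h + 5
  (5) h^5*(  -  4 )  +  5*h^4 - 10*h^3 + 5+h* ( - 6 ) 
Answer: 1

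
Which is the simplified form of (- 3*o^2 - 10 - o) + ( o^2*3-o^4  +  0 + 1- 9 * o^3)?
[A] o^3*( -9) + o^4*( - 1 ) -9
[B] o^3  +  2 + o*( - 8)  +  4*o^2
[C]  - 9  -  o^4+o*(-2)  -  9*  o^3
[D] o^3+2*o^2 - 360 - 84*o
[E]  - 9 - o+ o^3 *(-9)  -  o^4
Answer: E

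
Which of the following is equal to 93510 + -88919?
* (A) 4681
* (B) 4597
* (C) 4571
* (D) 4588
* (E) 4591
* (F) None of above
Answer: E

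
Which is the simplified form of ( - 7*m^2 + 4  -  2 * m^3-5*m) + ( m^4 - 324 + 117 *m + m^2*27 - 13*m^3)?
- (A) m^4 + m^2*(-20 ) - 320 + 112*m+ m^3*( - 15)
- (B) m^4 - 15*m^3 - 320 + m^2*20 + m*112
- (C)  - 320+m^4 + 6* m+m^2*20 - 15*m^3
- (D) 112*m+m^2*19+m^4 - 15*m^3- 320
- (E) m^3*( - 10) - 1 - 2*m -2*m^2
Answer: B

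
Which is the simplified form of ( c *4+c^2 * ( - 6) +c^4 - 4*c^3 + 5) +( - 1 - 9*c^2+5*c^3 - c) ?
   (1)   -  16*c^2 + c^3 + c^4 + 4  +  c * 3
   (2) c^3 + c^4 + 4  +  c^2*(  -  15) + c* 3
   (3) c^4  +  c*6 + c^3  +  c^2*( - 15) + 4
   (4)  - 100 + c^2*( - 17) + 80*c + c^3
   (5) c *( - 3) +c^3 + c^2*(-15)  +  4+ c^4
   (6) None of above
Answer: 2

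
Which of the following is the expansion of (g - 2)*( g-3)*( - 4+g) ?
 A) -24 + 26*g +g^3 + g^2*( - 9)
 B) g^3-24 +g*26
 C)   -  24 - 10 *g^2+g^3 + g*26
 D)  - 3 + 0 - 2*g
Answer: A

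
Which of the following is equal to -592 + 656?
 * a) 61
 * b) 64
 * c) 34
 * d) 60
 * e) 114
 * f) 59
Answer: b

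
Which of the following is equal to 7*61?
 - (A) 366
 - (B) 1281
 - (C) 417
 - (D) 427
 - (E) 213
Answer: D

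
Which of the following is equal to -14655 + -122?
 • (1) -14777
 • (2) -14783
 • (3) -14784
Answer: 1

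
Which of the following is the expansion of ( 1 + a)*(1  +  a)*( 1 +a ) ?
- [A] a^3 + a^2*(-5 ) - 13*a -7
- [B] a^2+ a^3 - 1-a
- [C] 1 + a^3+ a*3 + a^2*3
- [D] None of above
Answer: C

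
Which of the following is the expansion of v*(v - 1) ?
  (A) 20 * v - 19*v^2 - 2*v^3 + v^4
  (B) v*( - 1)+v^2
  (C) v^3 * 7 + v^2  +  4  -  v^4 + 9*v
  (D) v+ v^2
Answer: B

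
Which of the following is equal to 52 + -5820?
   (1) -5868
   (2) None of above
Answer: 2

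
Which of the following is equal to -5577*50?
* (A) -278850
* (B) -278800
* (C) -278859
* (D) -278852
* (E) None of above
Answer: A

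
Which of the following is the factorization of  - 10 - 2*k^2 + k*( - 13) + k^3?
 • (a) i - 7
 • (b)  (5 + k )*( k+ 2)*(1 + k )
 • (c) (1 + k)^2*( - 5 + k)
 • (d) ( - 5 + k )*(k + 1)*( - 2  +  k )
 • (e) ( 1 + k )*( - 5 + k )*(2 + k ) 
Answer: e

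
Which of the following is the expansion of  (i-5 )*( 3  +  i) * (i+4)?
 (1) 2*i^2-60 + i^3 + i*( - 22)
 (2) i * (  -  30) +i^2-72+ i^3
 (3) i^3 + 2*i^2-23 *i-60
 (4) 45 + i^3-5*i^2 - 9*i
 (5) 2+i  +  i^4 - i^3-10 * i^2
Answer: 3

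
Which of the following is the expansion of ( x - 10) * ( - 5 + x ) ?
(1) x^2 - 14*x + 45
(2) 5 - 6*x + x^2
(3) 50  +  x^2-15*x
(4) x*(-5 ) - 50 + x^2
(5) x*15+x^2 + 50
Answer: 3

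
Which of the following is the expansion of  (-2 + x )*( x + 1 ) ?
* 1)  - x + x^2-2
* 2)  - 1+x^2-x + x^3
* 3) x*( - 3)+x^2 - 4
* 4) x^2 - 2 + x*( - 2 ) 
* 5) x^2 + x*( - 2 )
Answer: 1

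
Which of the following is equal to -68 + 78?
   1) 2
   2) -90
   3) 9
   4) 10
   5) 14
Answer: 4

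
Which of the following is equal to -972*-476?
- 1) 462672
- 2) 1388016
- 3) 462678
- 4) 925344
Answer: 1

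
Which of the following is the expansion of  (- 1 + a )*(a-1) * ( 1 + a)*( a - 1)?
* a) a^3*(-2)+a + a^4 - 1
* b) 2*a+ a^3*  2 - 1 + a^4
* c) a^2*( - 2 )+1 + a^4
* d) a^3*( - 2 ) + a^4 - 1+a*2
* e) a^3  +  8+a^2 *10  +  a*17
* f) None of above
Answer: d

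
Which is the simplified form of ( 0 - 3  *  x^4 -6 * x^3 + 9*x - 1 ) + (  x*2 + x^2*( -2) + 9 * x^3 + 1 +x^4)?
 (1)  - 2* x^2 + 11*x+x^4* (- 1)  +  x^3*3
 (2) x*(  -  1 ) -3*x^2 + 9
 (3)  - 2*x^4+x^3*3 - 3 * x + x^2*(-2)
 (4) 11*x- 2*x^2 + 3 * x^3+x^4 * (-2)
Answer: 4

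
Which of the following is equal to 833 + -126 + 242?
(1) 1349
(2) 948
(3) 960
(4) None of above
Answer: 4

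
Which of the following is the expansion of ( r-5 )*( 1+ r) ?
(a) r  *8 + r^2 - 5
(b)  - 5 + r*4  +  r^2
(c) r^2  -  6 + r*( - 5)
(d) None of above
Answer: d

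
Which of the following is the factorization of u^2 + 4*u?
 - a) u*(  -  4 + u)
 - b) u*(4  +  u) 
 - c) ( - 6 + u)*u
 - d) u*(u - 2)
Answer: b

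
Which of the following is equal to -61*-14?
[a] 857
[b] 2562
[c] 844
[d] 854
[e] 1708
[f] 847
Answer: d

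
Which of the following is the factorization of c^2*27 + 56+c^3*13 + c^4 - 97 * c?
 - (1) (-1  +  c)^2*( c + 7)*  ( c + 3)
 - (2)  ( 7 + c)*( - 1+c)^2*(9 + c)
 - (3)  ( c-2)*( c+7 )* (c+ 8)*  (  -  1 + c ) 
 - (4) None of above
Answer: 4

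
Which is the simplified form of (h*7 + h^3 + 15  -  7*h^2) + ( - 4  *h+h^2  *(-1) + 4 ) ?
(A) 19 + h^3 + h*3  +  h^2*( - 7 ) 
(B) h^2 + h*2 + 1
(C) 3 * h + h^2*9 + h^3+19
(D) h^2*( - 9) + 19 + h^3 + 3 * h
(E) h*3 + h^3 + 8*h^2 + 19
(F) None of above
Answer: F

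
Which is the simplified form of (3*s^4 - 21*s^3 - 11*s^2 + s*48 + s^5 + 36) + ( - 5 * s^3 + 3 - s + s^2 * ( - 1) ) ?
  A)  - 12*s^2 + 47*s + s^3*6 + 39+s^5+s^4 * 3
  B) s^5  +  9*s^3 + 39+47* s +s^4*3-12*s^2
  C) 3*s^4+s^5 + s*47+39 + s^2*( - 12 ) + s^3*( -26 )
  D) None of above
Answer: C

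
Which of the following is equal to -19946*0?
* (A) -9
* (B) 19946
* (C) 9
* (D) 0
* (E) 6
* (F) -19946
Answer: D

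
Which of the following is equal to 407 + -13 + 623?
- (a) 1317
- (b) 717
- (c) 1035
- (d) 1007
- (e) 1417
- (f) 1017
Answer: f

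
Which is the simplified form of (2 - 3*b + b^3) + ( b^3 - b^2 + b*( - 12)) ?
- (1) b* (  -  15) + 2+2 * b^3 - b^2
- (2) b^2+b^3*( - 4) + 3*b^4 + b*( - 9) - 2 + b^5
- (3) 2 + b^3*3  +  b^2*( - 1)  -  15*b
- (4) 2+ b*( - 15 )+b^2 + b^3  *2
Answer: 1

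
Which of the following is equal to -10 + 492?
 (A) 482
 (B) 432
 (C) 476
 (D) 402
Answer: A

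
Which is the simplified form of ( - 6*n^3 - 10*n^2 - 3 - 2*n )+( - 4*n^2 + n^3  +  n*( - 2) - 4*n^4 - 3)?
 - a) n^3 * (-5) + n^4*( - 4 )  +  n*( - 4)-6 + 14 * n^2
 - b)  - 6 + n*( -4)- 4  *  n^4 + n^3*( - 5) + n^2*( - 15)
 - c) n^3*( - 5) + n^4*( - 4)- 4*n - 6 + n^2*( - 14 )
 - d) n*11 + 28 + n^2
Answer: c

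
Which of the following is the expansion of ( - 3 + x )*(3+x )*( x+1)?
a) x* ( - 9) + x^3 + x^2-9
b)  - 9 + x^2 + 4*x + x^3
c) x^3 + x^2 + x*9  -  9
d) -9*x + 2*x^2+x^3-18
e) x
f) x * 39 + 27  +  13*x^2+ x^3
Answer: a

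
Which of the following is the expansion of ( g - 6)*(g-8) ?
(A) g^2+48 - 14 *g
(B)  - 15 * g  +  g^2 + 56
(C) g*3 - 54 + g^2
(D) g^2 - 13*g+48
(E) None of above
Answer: A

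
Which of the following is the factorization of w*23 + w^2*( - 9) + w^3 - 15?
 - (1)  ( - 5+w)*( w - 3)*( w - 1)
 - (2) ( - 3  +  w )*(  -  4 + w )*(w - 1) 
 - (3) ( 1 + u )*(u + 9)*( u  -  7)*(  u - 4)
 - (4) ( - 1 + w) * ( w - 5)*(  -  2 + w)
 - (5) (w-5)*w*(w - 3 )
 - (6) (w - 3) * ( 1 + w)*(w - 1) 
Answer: 1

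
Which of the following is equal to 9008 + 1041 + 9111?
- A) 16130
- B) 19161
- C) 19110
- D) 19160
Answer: D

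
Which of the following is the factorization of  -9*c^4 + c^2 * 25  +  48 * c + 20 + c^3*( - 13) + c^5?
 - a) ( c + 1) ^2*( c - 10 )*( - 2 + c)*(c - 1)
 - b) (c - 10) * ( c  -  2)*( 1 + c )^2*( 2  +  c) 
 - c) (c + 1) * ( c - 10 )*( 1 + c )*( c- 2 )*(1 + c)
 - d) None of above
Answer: c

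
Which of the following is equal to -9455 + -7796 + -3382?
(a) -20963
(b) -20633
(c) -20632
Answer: b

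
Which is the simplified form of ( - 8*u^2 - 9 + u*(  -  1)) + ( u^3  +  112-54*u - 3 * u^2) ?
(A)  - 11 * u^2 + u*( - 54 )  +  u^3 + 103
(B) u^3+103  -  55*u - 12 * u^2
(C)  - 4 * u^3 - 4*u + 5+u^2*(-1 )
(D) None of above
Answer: D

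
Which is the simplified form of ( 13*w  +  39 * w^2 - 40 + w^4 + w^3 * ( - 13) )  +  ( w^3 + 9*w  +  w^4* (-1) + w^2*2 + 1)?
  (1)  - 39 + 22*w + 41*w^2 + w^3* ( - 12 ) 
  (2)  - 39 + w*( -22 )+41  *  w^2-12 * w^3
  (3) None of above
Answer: 1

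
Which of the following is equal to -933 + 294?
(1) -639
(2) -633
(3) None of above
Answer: 1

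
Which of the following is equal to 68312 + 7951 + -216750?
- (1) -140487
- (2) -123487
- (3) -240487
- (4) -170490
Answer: 1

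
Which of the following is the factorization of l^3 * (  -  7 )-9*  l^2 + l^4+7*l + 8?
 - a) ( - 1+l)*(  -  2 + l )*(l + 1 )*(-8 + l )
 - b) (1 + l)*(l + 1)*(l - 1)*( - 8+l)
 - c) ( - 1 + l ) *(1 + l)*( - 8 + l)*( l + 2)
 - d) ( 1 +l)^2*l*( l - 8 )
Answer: b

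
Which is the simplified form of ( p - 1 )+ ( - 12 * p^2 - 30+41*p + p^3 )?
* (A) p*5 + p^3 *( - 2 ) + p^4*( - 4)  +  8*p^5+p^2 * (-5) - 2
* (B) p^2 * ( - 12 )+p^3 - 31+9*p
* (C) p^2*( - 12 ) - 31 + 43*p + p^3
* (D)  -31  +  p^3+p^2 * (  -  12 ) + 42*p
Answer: D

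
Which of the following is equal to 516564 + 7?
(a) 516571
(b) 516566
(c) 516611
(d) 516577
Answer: a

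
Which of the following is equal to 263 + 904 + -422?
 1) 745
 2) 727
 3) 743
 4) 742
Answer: 1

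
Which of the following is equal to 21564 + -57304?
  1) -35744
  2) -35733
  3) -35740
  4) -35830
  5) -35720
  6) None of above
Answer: 3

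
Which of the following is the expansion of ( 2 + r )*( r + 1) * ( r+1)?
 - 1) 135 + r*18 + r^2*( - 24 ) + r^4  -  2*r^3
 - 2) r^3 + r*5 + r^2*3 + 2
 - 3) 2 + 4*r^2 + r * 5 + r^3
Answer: 3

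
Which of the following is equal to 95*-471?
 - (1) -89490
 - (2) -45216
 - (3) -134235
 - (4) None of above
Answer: 4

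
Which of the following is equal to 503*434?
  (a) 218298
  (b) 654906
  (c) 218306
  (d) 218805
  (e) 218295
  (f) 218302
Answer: f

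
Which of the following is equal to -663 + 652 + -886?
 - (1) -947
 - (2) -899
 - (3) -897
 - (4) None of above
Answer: 3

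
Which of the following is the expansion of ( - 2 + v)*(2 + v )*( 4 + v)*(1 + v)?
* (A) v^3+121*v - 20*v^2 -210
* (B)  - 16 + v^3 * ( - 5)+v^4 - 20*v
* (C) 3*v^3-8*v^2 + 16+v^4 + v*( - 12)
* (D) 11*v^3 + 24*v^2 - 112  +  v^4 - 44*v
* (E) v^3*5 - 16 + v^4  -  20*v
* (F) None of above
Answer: E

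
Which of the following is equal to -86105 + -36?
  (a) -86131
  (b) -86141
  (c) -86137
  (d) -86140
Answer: b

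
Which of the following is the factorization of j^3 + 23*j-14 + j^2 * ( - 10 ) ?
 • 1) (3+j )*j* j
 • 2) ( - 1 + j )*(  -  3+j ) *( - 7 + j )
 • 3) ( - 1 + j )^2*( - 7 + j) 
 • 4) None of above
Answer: 4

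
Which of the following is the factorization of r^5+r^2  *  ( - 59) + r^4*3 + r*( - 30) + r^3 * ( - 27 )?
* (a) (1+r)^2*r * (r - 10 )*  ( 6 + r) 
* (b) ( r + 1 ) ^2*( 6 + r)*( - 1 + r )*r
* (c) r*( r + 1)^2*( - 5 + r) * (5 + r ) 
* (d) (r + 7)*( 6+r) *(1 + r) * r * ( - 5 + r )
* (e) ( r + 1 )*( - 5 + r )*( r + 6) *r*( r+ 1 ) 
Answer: e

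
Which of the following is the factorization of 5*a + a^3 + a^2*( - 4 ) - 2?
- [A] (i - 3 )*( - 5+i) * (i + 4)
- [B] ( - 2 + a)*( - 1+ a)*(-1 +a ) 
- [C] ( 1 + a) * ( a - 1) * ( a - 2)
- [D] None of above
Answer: B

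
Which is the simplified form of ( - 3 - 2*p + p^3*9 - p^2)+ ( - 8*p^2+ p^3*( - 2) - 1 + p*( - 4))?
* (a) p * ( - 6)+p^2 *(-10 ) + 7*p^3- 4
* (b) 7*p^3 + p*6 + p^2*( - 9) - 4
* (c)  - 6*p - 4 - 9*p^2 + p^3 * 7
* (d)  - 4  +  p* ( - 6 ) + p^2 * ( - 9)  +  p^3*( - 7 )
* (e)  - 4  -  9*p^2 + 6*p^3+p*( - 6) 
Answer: c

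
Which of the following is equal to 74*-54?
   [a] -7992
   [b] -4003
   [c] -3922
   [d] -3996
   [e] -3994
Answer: d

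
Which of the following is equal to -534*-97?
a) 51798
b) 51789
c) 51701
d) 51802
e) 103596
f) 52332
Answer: a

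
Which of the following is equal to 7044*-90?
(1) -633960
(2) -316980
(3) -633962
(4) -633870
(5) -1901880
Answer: 1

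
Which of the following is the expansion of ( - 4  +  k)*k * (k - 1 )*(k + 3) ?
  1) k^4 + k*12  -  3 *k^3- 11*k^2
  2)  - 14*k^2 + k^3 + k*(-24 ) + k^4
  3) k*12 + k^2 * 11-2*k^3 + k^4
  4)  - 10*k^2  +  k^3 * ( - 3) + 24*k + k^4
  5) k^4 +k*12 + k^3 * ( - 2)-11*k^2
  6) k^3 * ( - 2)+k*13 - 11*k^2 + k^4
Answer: 5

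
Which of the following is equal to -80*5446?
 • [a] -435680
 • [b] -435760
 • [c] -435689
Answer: a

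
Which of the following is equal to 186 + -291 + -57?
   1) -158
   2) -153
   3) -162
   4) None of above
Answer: 3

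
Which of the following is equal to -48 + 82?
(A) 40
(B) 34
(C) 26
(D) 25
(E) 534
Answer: B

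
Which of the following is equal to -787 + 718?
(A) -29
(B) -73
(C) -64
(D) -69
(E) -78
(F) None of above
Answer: D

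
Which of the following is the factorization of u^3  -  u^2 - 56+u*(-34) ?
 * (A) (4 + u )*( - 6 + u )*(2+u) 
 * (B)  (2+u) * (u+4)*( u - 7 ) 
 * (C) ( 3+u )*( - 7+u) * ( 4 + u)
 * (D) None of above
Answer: B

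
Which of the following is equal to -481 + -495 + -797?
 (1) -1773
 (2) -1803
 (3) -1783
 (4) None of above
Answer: 1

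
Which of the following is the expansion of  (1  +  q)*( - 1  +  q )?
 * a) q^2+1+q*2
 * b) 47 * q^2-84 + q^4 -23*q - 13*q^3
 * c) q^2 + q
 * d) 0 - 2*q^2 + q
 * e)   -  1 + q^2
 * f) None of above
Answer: e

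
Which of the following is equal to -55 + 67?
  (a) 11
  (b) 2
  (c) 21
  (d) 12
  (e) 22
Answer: d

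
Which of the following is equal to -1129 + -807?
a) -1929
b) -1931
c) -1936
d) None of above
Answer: c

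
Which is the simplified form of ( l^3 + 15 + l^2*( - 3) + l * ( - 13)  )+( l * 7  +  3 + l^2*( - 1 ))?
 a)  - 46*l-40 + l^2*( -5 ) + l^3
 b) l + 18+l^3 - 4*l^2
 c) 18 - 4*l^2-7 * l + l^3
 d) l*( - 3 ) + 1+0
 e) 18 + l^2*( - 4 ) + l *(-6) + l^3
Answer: e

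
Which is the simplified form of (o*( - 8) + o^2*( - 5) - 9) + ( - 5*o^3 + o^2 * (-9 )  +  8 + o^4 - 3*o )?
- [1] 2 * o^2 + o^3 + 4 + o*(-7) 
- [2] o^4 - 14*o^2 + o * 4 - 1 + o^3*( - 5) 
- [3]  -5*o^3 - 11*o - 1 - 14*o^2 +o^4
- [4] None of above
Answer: 3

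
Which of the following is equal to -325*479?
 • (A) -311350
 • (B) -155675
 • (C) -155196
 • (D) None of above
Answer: B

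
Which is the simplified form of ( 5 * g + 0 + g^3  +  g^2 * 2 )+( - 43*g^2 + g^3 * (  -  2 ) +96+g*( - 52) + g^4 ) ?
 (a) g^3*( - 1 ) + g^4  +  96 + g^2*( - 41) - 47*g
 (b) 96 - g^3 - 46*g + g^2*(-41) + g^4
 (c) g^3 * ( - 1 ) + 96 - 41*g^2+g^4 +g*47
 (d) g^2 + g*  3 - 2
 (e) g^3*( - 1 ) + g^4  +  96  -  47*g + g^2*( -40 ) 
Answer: a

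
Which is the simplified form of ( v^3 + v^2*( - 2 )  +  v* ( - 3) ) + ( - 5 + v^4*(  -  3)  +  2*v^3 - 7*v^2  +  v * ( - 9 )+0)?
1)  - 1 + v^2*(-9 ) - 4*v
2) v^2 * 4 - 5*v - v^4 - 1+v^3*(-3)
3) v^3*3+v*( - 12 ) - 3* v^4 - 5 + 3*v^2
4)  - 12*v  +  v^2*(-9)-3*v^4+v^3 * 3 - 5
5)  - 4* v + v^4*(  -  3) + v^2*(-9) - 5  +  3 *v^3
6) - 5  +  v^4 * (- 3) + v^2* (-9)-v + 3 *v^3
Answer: 4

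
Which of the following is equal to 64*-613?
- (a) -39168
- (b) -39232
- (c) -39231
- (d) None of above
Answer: b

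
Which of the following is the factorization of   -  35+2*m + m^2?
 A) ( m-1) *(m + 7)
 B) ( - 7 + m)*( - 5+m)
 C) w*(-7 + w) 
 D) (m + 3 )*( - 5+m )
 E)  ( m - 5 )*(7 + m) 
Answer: E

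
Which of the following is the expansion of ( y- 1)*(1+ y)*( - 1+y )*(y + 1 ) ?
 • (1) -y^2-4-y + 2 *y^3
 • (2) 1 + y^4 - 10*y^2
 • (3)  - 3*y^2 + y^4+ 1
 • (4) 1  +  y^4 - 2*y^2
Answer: 4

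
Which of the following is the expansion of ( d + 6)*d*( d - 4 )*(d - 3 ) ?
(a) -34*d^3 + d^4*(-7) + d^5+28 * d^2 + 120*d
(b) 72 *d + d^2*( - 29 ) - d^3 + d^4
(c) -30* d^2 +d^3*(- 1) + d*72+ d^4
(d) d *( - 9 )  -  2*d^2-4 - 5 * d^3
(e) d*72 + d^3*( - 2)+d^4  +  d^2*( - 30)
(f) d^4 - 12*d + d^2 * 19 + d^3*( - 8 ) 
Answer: c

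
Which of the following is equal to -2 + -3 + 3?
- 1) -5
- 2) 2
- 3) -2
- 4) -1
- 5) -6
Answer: 3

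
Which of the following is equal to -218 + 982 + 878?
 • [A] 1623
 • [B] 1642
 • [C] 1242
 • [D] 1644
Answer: B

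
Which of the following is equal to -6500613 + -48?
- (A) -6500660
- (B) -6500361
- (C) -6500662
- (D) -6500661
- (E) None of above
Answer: D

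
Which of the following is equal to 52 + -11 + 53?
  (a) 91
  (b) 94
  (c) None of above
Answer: b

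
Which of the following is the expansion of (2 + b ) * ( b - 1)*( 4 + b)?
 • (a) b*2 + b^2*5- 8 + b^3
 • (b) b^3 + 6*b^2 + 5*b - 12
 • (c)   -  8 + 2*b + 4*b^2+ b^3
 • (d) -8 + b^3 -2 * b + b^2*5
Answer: a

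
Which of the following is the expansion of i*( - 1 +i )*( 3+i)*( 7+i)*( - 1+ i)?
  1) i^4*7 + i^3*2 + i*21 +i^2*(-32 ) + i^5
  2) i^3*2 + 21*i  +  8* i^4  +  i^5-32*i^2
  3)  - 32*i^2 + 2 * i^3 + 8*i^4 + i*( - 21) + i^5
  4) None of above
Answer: 2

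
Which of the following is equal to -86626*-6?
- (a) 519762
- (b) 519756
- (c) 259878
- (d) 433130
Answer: b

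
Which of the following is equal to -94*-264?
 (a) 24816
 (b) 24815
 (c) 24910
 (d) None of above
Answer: a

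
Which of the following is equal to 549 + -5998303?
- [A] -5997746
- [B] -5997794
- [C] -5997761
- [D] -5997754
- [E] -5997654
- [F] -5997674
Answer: D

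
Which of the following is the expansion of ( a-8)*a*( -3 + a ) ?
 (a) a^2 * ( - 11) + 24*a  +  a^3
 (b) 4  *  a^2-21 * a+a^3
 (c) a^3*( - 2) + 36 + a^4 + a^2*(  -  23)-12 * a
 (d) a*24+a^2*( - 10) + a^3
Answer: a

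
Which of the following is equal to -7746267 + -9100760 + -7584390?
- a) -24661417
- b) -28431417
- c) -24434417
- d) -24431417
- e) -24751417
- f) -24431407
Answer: d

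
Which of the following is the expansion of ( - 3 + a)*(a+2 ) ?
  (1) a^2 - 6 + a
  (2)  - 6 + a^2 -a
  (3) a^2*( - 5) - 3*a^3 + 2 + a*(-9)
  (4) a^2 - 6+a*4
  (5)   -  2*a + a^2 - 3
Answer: 2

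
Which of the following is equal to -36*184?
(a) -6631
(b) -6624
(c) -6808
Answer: b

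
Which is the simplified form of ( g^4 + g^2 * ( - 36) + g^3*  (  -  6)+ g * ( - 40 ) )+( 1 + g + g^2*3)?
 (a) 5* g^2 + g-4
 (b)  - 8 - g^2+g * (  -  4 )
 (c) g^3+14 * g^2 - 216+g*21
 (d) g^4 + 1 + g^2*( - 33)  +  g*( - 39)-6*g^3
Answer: d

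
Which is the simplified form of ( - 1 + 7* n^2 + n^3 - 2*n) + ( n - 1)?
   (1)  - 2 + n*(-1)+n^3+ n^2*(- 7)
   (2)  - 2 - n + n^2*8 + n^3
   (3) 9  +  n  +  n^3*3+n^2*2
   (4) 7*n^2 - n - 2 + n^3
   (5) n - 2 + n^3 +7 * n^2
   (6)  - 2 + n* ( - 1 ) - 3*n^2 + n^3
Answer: 4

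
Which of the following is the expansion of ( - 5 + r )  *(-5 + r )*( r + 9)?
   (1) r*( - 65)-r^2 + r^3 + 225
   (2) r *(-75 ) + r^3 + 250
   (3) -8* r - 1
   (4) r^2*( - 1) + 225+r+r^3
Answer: 1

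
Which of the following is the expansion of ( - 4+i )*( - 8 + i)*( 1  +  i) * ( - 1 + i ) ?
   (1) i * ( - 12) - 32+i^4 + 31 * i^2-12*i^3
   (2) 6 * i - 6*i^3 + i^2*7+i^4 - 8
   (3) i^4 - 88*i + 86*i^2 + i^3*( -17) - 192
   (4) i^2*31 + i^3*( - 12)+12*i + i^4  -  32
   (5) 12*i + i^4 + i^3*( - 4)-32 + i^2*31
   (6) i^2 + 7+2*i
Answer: 4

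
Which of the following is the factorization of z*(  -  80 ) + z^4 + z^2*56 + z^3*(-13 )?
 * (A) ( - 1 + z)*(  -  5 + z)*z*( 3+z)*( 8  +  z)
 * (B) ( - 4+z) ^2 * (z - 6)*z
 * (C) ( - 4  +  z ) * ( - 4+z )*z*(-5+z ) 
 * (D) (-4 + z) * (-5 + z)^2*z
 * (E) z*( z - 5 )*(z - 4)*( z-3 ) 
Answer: C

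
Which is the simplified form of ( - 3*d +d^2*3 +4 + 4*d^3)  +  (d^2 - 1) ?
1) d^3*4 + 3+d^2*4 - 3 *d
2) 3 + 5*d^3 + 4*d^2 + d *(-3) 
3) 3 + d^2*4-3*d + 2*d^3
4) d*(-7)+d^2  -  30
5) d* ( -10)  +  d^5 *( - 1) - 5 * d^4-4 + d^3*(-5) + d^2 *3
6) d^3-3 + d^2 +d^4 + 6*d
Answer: 1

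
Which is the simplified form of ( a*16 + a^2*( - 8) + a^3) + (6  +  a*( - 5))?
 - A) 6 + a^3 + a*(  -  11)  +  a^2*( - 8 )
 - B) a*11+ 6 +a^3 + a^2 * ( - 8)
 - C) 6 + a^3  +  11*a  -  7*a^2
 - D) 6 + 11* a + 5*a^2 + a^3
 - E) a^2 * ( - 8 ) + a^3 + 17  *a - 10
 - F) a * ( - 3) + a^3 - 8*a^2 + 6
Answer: B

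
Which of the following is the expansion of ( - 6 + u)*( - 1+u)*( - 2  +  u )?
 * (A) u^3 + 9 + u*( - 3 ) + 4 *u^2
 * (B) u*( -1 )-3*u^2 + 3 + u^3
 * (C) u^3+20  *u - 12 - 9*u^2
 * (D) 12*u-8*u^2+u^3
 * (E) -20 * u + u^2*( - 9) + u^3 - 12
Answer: C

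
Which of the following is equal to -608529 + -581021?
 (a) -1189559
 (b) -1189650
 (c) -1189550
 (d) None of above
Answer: c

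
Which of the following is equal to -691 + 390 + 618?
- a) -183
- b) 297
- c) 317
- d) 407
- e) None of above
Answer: c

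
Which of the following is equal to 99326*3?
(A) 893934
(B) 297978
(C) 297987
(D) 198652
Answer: B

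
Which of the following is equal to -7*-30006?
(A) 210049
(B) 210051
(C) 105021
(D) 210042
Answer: D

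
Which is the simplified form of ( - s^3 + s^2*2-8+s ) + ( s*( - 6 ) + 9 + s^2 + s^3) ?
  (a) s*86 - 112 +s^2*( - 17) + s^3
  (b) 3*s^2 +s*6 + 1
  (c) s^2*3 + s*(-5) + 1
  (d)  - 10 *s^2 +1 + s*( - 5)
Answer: c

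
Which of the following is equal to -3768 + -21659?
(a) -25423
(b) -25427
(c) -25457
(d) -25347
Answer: b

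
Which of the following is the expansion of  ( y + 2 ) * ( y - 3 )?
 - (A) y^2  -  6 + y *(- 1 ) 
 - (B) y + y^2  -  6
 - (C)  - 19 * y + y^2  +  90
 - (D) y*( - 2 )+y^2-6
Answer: A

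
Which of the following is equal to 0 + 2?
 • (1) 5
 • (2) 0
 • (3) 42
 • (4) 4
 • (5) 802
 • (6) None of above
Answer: 6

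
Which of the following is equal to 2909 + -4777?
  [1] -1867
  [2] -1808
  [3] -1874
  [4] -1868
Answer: 4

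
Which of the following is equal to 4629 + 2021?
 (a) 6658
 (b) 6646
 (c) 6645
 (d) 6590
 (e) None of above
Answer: e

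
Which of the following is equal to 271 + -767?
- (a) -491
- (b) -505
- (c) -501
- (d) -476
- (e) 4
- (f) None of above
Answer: f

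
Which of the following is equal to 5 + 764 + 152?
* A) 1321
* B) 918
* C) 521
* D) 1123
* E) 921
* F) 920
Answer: E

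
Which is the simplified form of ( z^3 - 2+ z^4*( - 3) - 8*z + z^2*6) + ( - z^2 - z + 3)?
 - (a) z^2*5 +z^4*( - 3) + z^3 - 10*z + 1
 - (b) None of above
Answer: b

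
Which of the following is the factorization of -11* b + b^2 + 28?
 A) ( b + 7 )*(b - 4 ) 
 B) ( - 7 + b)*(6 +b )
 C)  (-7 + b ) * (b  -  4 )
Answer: C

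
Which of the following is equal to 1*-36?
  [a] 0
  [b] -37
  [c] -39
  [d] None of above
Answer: d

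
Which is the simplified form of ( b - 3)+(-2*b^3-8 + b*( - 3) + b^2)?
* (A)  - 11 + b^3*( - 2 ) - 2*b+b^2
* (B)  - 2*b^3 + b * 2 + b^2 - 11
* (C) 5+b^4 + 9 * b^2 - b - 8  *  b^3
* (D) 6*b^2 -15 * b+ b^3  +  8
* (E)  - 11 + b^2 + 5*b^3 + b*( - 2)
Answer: A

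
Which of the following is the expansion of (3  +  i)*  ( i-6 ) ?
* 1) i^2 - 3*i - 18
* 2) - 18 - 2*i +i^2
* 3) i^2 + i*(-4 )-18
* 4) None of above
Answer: 1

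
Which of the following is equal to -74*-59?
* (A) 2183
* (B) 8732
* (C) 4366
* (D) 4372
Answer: C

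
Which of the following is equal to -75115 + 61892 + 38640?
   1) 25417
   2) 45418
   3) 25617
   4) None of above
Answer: 1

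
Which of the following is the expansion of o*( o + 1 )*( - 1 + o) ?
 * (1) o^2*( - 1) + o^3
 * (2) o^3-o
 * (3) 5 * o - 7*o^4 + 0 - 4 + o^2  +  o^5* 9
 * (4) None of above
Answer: 2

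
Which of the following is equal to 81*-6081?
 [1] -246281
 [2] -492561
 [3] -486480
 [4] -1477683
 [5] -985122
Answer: 2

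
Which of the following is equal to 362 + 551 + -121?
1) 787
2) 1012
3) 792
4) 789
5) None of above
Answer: 3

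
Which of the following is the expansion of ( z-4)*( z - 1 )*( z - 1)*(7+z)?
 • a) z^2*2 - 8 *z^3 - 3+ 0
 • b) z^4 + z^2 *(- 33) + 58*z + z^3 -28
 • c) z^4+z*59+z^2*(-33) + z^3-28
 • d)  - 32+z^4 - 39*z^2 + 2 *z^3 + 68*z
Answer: c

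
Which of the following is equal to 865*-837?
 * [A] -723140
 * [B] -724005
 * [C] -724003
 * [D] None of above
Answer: B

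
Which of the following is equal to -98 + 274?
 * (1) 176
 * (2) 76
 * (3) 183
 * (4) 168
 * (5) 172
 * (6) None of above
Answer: 1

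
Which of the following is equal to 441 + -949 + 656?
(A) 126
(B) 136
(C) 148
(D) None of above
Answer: C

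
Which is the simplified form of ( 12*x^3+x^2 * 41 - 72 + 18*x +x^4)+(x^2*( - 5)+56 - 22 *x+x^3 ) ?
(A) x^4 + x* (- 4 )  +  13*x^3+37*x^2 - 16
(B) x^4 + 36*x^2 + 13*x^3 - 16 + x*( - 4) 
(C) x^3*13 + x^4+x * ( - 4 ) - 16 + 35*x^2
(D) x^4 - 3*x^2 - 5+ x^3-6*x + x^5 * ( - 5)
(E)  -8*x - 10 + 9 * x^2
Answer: B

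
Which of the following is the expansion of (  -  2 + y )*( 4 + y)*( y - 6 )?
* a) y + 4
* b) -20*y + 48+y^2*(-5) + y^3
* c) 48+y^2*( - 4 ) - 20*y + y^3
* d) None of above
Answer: c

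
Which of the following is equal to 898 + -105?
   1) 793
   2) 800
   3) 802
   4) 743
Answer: 1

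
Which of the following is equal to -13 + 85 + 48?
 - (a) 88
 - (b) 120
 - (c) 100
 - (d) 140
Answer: b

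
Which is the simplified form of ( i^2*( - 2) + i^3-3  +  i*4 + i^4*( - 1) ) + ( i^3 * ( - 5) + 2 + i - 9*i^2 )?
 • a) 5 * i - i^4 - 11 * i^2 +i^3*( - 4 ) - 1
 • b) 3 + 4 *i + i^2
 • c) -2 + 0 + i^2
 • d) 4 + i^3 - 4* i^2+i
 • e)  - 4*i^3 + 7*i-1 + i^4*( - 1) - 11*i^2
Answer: a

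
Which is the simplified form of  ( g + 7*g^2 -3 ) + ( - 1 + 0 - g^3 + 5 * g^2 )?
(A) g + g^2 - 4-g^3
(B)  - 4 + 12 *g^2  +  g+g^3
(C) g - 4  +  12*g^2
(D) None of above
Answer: D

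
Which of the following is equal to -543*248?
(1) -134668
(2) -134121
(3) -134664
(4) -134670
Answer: 3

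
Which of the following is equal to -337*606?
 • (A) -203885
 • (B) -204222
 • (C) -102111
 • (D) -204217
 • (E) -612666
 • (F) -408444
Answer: B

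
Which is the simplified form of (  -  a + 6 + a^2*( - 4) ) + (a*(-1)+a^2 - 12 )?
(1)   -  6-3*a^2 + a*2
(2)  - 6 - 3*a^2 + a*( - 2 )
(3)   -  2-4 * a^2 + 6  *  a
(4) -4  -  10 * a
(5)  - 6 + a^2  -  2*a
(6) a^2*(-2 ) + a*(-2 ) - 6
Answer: 2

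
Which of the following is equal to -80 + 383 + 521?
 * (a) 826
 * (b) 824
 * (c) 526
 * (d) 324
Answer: b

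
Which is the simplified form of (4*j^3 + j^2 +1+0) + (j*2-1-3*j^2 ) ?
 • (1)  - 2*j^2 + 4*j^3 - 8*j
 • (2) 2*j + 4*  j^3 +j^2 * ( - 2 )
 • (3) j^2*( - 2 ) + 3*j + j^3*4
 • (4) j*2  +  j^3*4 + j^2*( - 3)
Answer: 2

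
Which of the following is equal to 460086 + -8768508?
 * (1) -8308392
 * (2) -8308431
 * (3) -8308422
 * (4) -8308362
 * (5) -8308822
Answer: 3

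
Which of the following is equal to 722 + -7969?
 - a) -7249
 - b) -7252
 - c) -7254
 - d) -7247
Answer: d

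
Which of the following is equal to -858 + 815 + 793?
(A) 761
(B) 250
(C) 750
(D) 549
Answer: C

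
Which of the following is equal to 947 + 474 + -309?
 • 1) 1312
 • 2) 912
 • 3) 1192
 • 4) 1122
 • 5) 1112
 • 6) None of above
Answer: 5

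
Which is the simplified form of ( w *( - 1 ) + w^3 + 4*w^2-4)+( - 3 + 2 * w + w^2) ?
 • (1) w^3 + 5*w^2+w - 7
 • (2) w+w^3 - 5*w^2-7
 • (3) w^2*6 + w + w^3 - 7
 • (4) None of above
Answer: 1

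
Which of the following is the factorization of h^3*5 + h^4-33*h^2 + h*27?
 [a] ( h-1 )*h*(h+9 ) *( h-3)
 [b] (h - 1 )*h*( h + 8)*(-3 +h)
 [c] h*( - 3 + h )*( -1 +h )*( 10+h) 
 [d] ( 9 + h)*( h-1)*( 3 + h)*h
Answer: a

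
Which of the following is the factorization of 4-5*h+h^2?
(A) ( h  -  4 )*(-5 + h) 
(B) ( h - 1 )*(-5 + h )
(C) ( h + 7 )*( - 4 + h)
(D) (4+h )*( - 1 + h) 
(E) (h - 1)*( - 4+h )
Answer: E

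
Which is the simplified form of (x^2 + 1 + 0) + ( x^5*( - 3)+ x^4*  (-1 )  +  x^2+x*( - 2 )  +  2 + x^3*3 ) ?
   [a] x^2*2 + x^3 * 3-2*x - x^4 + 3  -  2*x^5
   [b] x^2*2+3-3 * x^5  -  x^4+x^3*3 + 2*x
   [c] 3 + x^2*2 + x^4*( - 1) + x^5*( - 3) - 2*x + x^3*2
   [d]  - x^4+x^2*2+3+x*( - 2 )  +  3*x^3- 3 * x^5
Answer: d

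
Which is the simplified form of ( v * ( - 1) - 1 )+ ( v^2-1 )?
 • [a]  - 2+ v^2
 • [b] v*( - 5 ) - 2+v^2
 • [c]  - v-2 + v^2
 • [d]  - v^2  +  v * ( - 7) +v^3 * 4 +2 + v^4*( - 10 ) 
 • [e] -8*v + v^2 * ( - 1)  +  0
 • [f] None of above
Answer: c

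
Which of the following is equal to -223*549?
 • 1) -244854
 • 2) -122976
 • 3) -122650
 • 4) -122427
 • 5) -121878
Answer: 4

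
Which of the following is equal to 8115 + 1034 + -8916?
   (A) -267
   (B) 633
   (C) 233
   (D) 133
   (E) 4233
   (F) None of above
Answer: C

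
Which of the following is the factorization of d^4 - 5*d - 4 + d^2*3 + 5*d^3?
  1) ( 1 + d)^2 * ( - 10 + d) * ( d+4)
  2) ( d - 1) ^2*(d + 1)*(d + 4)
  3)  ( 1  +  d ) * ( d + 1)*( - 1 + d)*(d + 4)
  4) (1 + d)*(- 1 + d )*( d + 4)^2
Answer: 3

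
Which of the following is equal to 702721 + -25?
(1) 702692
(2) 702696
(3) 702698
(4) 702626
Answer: 2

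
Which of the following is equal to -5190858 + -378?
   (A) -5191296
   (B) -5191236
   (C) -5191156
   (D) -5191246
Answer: B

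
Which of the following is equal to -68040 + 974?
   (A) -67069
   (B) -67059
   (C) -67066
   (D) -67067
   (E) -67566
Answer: C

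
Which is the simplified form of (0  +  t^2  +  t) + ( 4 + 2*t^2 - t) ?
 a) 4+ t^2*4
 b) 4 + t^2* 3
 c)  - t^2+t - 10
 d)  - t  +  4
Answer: b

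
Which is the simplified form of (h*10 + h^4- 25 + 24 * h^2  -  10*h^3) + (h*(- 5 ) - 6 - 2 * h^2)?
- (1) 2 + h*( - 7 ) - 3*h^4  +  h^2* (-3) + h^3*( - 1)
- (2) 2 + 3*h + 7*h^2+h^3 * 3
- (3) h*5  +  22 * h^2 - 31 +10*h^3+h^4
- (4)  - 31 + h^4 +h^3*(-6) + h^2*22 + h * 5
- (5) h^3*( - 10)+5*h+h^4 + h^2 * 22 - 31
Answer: 5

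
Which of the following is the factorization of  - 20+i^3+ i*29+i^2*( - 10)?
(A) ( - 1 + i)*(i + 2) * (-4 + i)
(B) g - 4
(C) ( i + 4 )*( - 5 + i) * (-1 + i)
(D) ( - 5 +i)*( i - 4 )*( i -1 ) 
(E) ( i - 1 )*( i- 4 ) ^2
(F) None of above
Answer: D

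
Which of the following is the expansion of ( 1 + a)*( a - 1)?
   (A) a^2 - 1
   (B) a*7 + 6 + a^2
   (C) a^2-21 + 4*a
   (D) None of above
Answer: A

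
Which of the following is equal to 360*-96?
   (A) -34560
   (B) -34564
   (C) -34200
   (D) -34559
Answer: A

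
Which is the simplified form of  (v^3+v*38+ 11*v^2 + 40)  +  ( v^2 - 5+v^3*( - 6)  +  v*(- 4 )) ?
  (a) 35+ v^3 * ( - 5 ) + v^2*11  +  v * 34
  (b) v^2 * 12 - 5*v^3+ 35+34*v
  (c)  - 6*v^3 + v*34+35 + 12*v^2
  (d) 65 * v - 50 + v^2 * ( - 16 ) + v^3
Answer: b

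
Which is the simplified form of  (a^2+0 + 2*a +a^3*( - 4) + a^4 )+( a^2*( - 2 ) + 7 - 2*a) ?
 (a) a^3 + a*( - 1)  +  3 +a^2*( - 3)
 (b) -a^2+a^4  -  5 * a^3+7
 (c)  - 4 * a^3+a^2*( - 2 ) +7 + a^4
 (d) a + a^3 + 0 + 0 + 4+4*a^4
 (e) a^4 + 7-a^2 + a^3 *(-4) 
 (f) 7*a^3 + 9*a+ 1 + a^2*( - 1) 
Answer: e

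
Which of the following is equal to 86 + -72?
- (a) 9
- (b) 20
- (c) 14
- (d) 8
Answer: c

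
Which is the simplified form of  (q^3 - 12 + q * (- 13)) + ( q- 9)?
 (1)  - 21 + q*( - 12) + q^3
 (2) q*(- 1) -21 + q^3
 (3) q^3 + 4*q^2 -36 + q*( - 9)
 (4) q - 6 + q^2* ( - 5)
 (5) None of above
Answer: 1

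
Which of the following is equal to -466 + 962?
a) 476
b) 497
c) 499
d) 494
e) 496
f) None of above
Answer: e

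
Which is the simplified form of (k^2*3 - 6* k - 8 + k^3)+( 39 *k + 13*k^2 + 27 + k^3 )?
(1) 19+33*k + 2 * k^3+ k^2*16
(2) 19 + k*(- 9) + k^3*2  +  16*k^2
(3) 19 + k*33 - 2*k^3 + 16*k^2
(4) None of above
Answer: 1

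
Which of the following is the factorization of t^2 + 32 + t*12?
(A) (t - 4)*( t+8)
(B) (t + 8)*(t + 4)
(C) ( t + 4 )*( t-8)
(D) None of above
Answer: B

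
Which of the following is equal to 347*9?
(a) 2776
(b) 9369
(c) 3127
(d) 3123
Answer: d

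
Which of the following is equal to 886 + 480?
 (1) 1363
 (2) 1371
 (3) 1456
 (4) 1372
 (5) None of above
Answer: 5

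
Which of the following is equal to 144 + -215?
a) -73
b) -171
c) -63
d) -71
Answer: d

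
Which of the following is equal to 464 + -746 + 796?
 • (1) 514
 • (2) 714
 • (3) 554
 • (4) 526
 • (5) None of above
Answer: 1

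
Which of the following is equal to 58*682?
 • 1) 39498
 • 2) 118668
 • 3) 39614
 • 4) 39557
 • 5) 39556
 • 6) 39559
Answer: 5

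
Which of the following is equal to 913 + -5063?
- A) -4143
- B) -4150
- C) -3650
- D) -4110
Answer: B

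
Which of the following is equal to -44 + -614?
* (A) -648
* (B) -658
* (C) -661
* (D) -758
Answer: B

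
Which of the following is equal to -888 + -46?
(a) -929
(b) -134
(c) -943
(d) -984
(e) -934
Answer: e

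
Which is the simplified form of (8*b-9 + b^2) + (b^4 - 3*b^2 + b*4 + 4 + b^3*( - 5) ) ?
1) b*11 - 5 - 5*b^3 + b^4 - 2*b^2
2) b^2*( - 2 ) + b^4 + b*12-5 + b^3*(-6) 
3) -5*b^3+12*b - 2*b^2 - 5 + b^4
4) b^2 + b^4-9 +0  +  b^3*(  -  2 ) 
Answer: 3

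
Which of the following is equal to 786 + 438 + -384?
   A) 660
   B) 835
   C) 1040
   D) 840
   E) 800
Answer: D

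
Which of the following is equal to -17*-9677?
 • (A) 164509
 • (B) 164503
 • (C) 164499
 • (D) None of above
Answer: A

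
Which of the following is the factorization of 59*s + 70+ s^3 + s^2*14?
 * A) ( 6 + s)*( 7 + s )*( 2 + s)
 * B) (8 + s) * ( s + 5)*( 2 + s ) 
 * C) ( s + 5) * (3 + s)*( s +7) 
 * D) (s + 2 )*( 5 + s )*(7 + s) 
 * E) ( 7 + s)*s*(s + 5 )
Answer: D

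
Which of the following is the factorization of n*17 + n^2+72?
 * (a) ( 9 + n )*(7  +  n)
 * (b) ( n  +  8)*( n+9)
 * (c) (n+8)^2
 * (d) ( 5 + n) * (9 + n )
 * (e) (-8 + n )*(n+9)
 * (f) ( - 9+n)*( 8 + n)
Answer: b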